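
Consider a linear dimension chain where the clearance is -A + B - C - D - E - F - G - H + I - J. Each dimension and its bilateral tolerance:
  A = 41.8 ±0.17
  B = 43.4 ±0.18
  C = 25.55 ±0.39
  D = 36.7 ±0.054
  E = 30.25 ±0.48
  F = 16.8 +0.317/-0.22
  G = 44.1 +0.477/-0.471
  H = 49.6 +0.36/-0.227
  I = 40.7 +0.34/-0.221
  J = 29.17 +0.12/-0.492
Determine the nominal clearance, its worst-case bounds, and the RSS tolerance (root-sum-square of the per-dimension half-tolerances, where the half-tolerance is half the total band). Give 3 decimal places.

nominal=-189.870 wc=[-192.639,-186.846] rss=1.001

Stack each dimension's contribution:
  -A: nom -41.800 → Σnom=-41.800; wc +0.170/-0.170 → slack +0.170/-0.170; half-tol=0.170, Σhalf²=0.028900
  +B: nom +43.400 → Σnom=1.600; wc +0.180/-0.180 → slack +0.350/-0.350; half-tol=0.180, Σhalf²=0.061300
  -C: nom -25.550 → Σnom=-23.950; wc +0.390/-0.390 → slack +0.740/-0.740; half-tol=0.390, Σhalf²=0.213400
  -D: nom -36.700 → Σnom=-60.650; wc +0.054/-0.054 → slack +0.794/-0.794; half-tol=0.054, Σhalf²=0.216316
  -E: nom -30.250 → Σnom=-90.900; wc +0.480/-0.480 → slack +1.274/-1.274; half-tol=0.480, Σhalf²=0.446716
  -F: nom -16.800 → Σnom=-107.700; wc +0.220/-0.317 → slack +1.494/-1.591; half-tol=0.269, Σhalf²=0.518808
  -G: nom -44.100 → Σnom=-151.800; wc +0.471/-0.477 → slack +1.965/-2.068; half-tol=0.474, Σhalf²=0.743484
  -H: nom -49.600 → Σnom=-201.400; wc +0.227/-0.360 → slack +2.192/-2.428; half-tol=0.293, Σhalf²=0.829626
  +I: nom +40.700 → Σnom=-160.700; wc +0.340/-0.221 → slack +2.532/-2.649; half-tol=0.281, Σhalf²=0.908307
  -J: nom -29.170 → Σnom=-189.870; wc +0.492/-0.120 → slack +3.024/-2.769; half-tol=0.306, Σhalf²=1.001943
Nominal = -189.870. Worst-case = [-189.870 - 2.769, -189.870 + 3.024] = [-192.639, -186.846]. RSS = √1.001943 = 1.001.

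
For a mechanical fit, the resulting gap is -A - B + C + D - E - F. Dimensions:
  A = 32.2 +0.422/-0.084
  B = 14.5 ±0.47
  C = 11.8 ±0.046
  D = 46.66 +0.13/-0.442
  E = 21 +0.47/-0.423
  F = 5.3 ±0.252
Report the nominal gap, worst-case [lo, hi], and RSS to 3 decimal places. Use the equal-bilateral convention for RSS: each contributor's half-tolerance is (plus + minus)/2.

nominal=-14.540 wc=[-16.642,-13.135] rss=0.795

Stack each dimension's contribution:
  -A: nom -32.200 → Σnom=-32.200; wc +0.084/-0.422 → slack +0.084/-0.422; half-tol=0.253, Σhalf²=0.064009
  -B: nom -14.500 → Σnom=-46.700; wc +0.470/-0.470 → slack +0.554/-0.892; half-tol=0.470, Σhalf²=0.284909
  +C: nom +11.800 → Σnom=-34.900; wc +0.046/-0.046 → slack +0.600/-0.938; half-tol=0.046, Σhalf²=0.287025
  +D: nom +46.660 → Σnom=11.760; wc +0.130/-0.442 → slack +0.730/-1.380; half-tol=0.286, Σhalf²=0.368821
  -E: nom -21.000 → Σnom=-9.240; wc +0.423/-0.470 → slack +1.153/-1.850; half-tol=0.447, Σhalf²=0.568183
  -F: nom -5.300 → Σnom=-14.540; wc +0.252/-0.252 → slack +1.405/-2.102; half-tol=0.252, Σhalf²=0.631687
Nominal = -14.540. Worst-case = [-14.540 - 2.102, -14.540 + 1.405] = [-16.642, -13.135]. RSS = √0.631687 = 0.795.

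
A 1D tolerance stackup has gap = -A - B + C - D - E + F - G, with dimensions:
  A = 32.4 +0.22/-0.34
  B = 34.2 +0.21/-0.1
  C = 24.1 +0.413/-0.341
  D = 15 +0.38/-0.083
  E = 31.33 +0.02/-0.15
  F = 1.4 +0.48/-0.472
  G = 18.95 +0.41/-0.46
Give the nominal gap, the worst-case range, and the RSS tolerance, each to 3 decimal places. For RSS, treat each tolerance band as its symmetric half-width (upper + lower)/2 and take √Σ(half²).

Stack each dimension's contribution:
  -A: nom -32.400 → Σnom=-32.400; wc +0.340/-0.220 → slack +0.340/-0.220; half-tol=0.280, Σhalf²=0.078400
  -B: nom -34.200 → Σnom=-66.600; wc +0.100/-0.210 → slack +0.440/-0.430; half-tol=0.155, Σhalf²=0.102425
  +C: nom +24.100 → Σnom=-42.500; wc +0.413/-0.341 → slack +0.853/-0.771; half-tol=0.377, Σhalf²=0.244554
  -D: nom -15.000 → Σnom=-57.500; wc +0.083/-0.380 → slack +0.936/-1.151; half-tol=0.232, Σhalf²=0.298146
  -E: nom -31.330 → Σnom=-88.830; wc +0.150/-0.020 → slack +1.086/-1.171; half-tol=0.085, Σhalf²=0.305371
  +F: nom +1.400 → Σnom=-87.430; wc +0.480/-0.472 → slack +1.566/-1.643; half-tol=0.476, Σhalf²=0.531947
  -G: nom -18.950 → Σnom=-106.380; wc +0.460/-0.410 → slack +2.026/-2.053; half-tol=0.435, Σhalf²=0.721172
Nominal = -106.380. Worst-case = [-106.380 - 2.053, -106.380 + 2.026] = [-108.433, -104.354]. RSS = √0.721172 = 0.849.

nominal=-106.380 wc=[-108.433,-104.354] rss=0.849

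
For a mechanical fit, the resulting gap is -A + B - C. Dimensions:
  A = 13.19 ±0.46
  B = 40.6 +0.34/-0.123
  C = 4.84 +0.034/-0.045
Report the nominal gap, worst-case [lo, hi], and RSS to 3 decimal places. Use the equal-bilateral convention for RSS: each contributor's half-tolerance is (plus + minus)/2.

Stack each dimension's contribution:
  -A: nom -13.190 → Σnom=-13.190; wc +0.460/-0.460 → slack +0.460/-0.460; half-tol=0.460, Σhalf²=0.211600
  +B: nom +40.600 → Σnom=27.410; wc +0.340/-0.123 → slack +0.800/-0.583; half-tol=0.232, Σhalf²=0.265192
  -C: nom -4.840 → Σnom=22.570; wc +0.045/-0.034 → slack +0.845/-0.617; half-tol=0.040, Σhalf²=0.266753
Nominal = 22.570. Worst-case = [22.570 - 0.617, 22.570 + 0.845] = [21.953, 23.415]. RSS = √0.266753 = 0.516.

nominal=22.570 wc=[21.953,23.415] rss=0.516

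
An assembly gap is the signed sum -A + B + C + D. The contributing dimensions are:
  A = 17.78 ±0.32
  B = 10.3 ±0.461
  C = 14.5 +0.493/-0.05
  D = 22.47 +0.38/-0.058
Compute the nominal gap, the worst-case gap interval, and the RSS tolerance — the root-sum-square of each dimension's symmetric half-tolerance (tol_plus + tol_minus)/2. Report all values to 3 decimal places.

nominal=29.490 wc=[28.601,31.144] rss=0.661

Stack each dimension's contribution:
  -A: nom -17.780 → Σnom=-17.780; wc +0.320/-0.320 → slack +0.320/-0.320; half-tol=0.320, Σhalf²=0.102400
  +B: nom +10.300 → Σnom=-7.480; wc +0.461/-0.461 → slack +0.781/-0.781; half-tol=0.461, Σhalf²=0.314921
  +C: nom +14.500 → Σnom=7.020; wc +0.493/-0.050 → slack +1.274/-0.831; half-tol=0.272, Σhalf²=0.388633
  +D: nom +22.470 → Σnom=29.490; wc +0.380/-0.058 → slack +1.654/-0.889; half-tol=0.219, Σhalf²=0.436594
Nominal = 29.490. Worst-case = [29.490 - 0.889, 29.490 + 1.654] = [28.601, 31.144]. RSS = √0.436594 = 0.661.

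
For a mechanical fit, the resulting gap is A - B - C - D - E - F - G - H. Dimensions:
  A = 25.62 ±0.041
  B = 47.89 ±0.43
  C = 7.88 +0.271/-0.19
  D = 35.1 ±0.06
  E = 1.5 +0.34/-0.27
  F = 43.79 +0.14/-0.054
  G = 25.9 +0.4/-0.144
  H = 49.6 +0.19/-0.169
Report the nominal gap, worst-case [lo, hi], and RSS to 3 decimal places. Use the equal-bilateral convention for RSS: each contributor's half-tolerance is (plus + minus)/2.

Stack each dimension's contribution:
  +A: nom +25.620 → Σnom=25.620; wc +0.041/-0.041 → slack +0.041/-0.041; half-tol=0.041, Σhalf²=0.001681
  -B: nom -47.890 → Σnom=-22.270; wc +0.430/-0.430 → slack +0.471/-0.471; half-tol=0.430, Σhalf²=0.186581
  -C: nom -7.880 → Σnom=-30.150; wc +0.190/-0.271 → slack +0.661/-0.742; half-tol=0.231, Σhalf²=0.239711
  -D: nom -35.100 → Σnom=-65.250; wc +0.060/-0.060 → slack +0.721/-0.802; half-tol=0.060, Σhalf²=0.243311
  -E: nom -1.500 → Σnom=-66.750; wc +0.270/-0.340 → slack +0.991/-1.142; half-tol=0.305, Σhalf²=0.336336
  -F: nom -43.790 → Σnom=-110.540; wc +0.054/-0.140 → slack +1.045/-1.282; half-tol=0.097, Σhalf²=0.345745
  -G: nom -25.900 → Σnom=-136.440; wc +0.144/-0.400 → slack +1.189/-1.682; half-tol=0.272, Σhalf²=0.419729
  -H: nom -49.600 → Σnom=-186.040; wc +0.169/-0.190 → slack +1.358/-1.872; half-tol=0.179, Σhalf²=0.451950
Nominal = -186.040. Worst-case = [-186.040 - 1.872, -186.040 + 1.358] = [-187.912, -184.682]. RSS = √0.451950 = 0.672.

nominal=-186.040 wc=[-187.912,-184.682] rss=0.672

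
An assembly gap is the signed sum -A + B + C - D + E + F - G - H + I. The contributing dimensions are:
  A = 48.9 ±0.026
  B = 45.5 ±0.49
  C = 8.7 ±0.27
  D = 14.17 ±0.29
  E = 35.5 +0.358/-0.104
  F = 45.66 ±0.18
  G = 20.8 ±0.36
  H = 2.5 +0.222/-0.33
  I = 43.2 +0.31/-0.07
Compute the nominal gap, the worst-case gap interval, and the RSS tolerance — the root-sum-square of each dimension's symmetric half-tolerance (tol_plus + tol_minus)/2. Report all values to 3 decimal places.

nominal=92.190 wc=[90.178,94.804] rss=0.852

Stack each dimension's contribution:
  -A: nom -48.900 → Σnom=-48.900; wc +0.026/-0.026 → slack +0.026/-0.026; half-tol=0.026, Σhalf²=0.000676
  +B: nom +45.500 → Σnom=-3.400; wc +0.490/-0.490 → slack +0.516/-0.516; half-tol=0.490, Σhalf²=0.240776
  +C: nom +8.700 → Σnom=5.300; wc +0.270/-0.270 → slack +0.786/-0.786; half-tol=0.270, Σhalf²=0.313676
  -D: nom -14.170 → Σnom=-8.870; wc +0.290/-0.290 → slack +1.076/-1.076; half-tol=0.290, Σhalf²=0.397776
  +E: nom +35.500 → Σnom=26.630; wc +0.358/-0.104 → slack +1.434/-1.180; half-tol=0.231, Σhalf²=0.451137
  +F: nom +45.660 → Σnom=72.290; wc +0.180/-0.180 → slack +1.614/-1.360; half-tol=0.180, Σhalf²=0.483537
  -G: nom -20.800 → Σnom=51.490; wc +0.360/-0.360 → slack +1.974/-1.720; half-tol=0.360, Σhalf²=0.613137
  -H: nom -2.500 → Σnom=48.990; wc +0.330/-0.222 → slack +2.304/-1.942; half-tol=0.276, Σhalf²=0.689313
  +I: nom +43.200 → Σnom=92.190; wc +0.310/-0.070 → slack +2.614/-2.012; half-tol=0.190, Σhalf²=0.725413
Nominal = 92.190. Worst-case = [92.190 - 2.012, 92.190 + 2.614] = [90.178, 94.804]. RSS = √0.725413 = 0.852.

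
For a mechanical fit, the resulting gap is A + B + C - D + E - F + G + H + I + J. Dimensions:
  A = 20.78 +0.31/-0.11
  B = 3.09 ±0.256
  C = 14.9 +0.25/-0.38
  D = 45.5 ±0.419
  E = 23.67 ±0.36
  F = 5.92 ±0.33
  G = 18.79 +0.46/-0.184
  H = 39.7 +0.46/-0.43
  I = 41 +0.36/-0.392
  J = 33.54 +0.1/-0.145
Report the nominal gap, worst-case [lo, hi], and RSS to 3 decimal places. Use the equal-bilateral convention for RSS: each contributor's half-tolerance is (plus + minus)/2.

Stack each dimension's contribution:
  +A: nom +20.780 → Σnom=20.780; wc +0.310/-0.110 → slack +0.310/-0.110; half-tol=0.210, Σhalf²=0.044100
  +B: nom +3.090 → Σnom=23.870; wc +0.256/-0.256 → slack +0.566/-0.366; half-tol=0.256, Σhalf²=0.109636
  +C: nom +14.900 → Σnom=38.770; wc +0.250/-0.380 → slack +0.816/-0.746; half-tol=0.315, Σhalf²=0.208861
  -D: nom -45.500 → Σnom=-6.730; wc +0.419/-0.419 → slack +1.235/-1.165; half-tol=0.419, Σhalf²=0.384422
  +E: nom +23.670 → Σnom=16.940; wc +0.360/-0.360 → slack +1.595/-1.525; half-tol=0.360, Σhalf²=0.514022
  -F: nom -5.920 → Σnom=11.020; wc +0.330/-0.330 → slack +1.925/-1.855; half-tol=0.330, Σhalf²=0.622922
  +G: nom +18.790 → Σnom=29.810; wc +0.460/-0.184 → slack +2.385/-2.039; half-tol=0.322, Σhalf²=0.726606
  +H: nom +39.700 → Σnom=69.510; wc +0.460/-0.430 → slack +2.845/-2.469; half-tol=0.445, Σhalf²=0.924631
  +I: nom +41.000 → Σnom=110.510; wc +0.360/-0.392 → slack +3.205/-2.861; half-tol=0.376, Σhalf²=1.066007
  +J: nom +33.540 → Σnom=144.050; wc +0.100/-0.145 → slack +3.305/-3.006; half-tol=0.122, Σhalf²=1.081013
Nominal = 144.050. Worst-case = [144.050 - 3.006, 144.050 + 3.305] = [141.044, 147.355]. RSS = √1.081013 = 1.040.

nominal=144.050 wc=[141.044,147.355] rss=1.040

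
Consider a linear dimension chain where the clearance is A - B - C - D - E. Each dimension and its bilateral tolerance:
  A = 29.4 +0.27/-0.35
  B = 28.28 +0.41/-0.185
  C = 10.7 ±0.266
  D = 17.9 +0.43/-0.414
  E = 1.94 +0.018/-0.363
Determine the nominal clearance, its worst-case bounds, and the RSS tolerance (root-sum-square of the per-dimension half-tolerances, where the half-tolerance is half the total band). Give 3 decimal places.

nominal=-29.420 wc=[-30.894,-27.922] rss=0.685

Stack each dimension's contribution:
  +A: nom +29.400 → Σnom=29.400; wc +0.270/-0.350 → slack +0.270/-0.350; half-tol=0.310, Σhalf²=0.096100
  -B: nom -28.280 → Σnom=1.120; wc +0.185/-0.410 → slack +0.455/-0.760; half-tol=0.297, Σhalf²=0.184606
  -C: nom -10.700 → Σnom=-9.580; wc +0.266/-0.266 → slack +0.721/-1.026; half-tol=0.266, Σhalf²=0.255362
  -D: nom -17.900 → Σnom=-27.480; wc +0.414/-0.430 → slack +1.135/-1.456; half-tol=0.422, Σhalf²=0.433446
  -E: nom -1.940 → Σnom=-29.420; wc +0.363/-0.018 → slack +1.498/-1.474; half-tol=0.191, Σhalf²=0.469737
Nominal = -29.420. Worst-case = [-29.420 - 1.474, -29.420 + 1.498] = [-30.894, -27.922]. RSS = √0.469737 = 0.685.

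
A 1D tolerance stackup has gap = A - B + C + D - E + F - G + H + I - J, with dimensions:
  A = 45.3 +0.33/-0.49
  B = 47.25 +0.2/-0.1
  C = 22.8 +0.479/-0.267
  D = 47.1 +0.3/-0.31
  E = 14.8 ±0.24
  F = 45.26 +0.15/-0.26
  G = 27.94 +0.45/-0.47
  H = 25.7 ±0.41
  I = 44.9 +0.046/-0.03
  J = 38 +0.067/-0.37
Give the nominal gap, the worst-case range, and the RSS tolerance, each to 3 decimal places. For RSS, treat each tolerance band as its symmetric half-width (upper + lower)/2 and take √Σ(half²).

Stack each dimension's contribution:
  +A: nom +45.300 → Σnom=45.300; wc +0.330/-0.490 → slack +0.330/-0.490; half-tol=0.410, Σhalf²=0.168100
  -B: nom -47.250 → Σnom=-1.950; wc +0.100/-0.200 → slack +0.430/-0.690; half-tol=0.150, Σhalf²=0.190600
  +C: nom +22.800 → Σnom=20.850; wc +0.479/-0.267 → slack +0.909/-0.957; half-tol=0.373, Σhalf²=0.329729
  +D: nom +47.100 → Σnom=67.950; wc +0.300/-0.310 → slack +1.209/-1.267; half-tol=0.305, Σhalf²=0.422754
  -E: nom -14.800 → Σnom=53.150; wc +0.240/-0.240 → slack +1.449/-1.507; half-tol=0.240, Σhalf²=0.480354
  +F: nom +45.260 → Σnom=98.410; wc +0.150/-0.260 → slack +1.599/-1.767; half-tol=0.205, Σhalf²=0.522379
  -G: nom -27.940 → Σnom=70.470; wc +0.470/-0.450 → slack +2.069/-2.217; half-tol=0.460, Σhalf²=0.733979
  +H: nom +25.700 → Σnom=96.170; wc +0.410/-0.410 → slack +2.479/-2.627; half-tol=0.410, Σhalf²=0.902079
  +I: nom +44.900 → Σnom=141.070; wc +0.046/-0.030 → slack +2.525/-2.657; half-tol=0.038, Σhalf²=0.903523
  -J: nom -38.000 → Σnom=103.070; wc +0.370/-0.067 → slack +2.895/-2.724; half-tol=0.218, Σhalf²=0.951265
Nominal = 103.070. Worst-case = [103.070 - 2.724, 103.070 + 2.895] = [100.346, 105.965]. RSS = √0.951265 = 0.975.

nominal=103.070 wc=[100.346,105.965] rss=0.975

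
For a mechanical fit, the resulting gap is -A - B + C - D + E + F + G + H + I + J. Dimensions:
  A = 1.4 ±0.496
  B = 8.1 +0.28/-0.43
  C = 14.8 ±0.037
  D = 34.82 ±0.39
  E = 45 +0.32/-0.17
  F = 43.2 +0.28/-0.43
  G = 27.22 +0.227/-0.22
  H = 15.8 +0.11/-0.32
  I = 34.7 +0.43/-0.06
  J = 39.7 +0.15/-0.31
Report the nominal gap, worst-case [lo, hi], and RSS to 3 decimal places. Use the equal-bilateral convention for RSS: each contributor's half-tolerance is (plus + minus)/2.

nominal=176.100 wc=[173.387,178.970] rss=0.960

Stack each dimension's contribution:
  -A: nom -1.400 → Σnom=-1.400; wc +0.496/-0.496 → slack +0.496/-0.496; half-tol=0.496, Σhalf²=0.246016
  -B: nom -8.100 → Σnom=-9.500; wc +0.430/-0.280 → slack +0.926/-0.776; half-tol=0.355, Σhalf²=0.372041
  +C: nom +14.800 → Σnom=5.300; wc +0.037/-0.037 → slack +0.963/-0.813; half-tol=0.037, Σhalf²=0.373410
  -D: nom -34.820 → Σnom=-29.520; wc +0.390/-0.390 → slack +1.353/-1.203; half-tol=0.390, Σhalf²=0.525510
  +E: nom +45.000 → Σnom=15.480; wc +0.320/-0.170 → slack +1.673/-1.373; half-tol=0.245, Σhalf²=0.585535
  +F: nom +43.200 → Σnom=58.680; wc +0.280/-0.430 → slack +1.953/-1.803; half-tol=0.355, Σhalf²=0.711560
  +G: nom +27.220 → Σnom=85.900; wc +0.227/-0.220 → slack +2.180/-2.023; half-tol=0.224, Σhalf²=0.761512
  +H: nom +15.800 → Σnom=101.700; wc +0.110/-0.320 → slack +2.290/-2.343; half-tol=0.215, Σhalf²=0.807737
  +I: nom +34.700 → Σnom=136.400; wc +0.430/-0.060 → slack +2.720/-2.403; half-tol=0.245, Σhalf²=0.867762
  +J: nom +39.700 → Σnom=176.100; wc +0.150/-0.310 → slack +2.870/-2.713; half-tol=0.230, Σhalf²=0.920662
Nominal = 176.100. Worst-case = [176.100 - 2.713, 176.100 + 2.870] = [173.387, 178.970]. RSS = √0.920662 = 0.960.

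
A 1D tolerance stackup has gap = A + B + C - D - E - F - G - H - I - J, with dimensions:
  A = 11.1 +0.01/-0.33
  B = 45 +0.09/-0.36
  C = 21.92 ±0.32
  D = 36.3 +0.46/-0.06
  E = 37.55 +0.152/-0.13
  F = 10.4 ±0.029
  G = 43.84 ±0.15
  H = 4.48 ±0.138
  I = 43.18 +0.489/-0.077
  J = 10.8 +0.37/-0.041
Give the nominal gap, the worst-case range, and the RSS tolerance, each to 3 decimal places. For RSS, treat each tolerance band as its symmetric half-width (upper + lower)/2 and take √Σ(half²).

nominal=-108.530 wc=[-111.328,-107.485] rss=0.659

Stack each dimension's contribution:
  +A: nom +11.100 → Σnom=11.100; wc +0.010/-0.330 → slack +0.010/-0.330; half-tol=0.170, Σhalf²=0.028900
  +B: nom +45.000 → Σnom=56.100; wc +0.090/-0.360 → slack +0.100/-0.690; half-tol=0.225, Σhalf²=0.079525
  +C: nom +21.920 → Σnom=78.020; wc +0.320/-0.320 → slack +0.420/-1.010; half-tol=0.320, Σhalf²=0.181925
  -D: nom -36.300 → Σnom=41.720; wc +0.060/-0.460 → slack +0.480/-1.470; half-tol=0.260, Σhalf²=0.249525
  -E: nom -37.550 → Σnom=4.170; wc +0.130/-0.152 → slack +0.610/-1.622; half-tol=0.141, Σhalf²=0.269406
  -F: nom -10.400 → Σnom=-6.230; wc +0.029/-0.029 → slack +0.639/-1.651; half-tol=0.029, Σhalf²=0.270247
  -G: nom -43.840 → Σnom=-50.070; wc +0.150/-0.150 → slack +0.789/-1.801; half-tol=0.150, Σhalf²=0.292747
  -H: nom -4.480 → Σnom=-54.550; wc +0.138/-0.138 → slack +0.927/-1.939; half-tol=0.138, Σhalf²=0.311791
  -I: nom -43.180 → Σnom=-97.730; wc +0.077/-0.489 → slack +1.004/-2.428; half-tol=0.283, Σhalf²=0.391880
  -J: nom -10.800 → Σnom=-108.530; wc +0.041/-0.370 → slack +1.045/-2.798; half-tol=0.205, Σhalf²=0.434110
Nominal = -108.530. Worst-case = [-108.530 - 2.798, -108.530 + 1.045] = [-111.328, -107.485]. RSS = √0.434110 = 0.659.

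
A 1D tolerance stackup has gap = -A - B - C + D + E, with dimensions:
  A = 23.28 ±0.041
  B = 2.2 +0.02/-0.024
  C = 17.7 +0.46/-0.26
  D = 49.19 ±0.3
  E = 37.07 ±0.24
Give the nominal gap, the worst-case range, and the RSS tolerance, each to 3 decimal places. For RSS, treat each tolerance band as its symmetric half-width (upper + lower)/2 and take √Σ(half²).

Stack each dimension's contribution:
  -A: nom -23.280 → Σnom=-23.280; wc +0.041/-0.041 → slack +0.041/-0.041; half-tol=0.041, Σhalf²=0.001681
  -B: nom -2.200 → Σnom=-25.480; wc +0.024/-0.020 → slack +0.065/-0.061; half-tol=0.022, Σhalf²=0.002165
  -C: nom -17.700 → Σnom=-43.180; wc +0.260/-0.460 → slack +0.325/-0.521; half-tol=0.360, Σhalf²=0.131765
  +D: nom +49.190 → Σnom=6.010; wc +0.300/-0.300 → slack +0.625/-0.821; half-tol=0.300, Σhalf²=0.221765
  +E: nom +37.070 → Σnom=43.080; wc +0.240/-0.240 → slack +0.865/-1.061; half-tol=0.240, Σhalf²=0.279365
Nominal = 43.080. Worst-case = [43.080 - 1.061, 43.080 + 0.865] = [42.019, 43.945]. RSS = √0.279365 = 0.529.

nominal=43.080 wc=[42.019,43.945] rss=0.529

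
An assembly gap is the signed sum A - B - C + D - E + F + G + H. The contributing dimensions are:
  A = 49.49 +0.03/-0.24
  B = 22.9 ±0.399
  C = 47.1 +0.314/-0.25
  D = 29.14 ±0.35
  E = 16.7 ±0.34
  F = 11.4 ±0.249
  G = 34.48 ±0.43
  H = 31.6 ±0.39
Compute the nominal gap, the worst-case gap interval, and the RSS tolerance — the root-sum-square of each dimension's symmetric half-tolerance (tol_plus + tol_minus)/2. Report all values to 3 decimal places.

nominal=69.410 wc=[66.698,71.848] rss=0.946

Stack each dimension's contribution:
  +A: nom +49.490 → Σnom=49.490; wc +0.030/-0.240 → slack +0.030/-0.240; half-tol=0.135, Σhalf²=0.018225
  -B: nom -22.900 → Σnom=26.590; wc +0.399/-0.399 → slack +0.429/-0.639; half-tol=0.399, Σhalf²=0.177426
  -C: nom -47.100 → Σnom=-20.510; wc +0.250/-0.314 → slack +0.679/-0.953; half-tol=0.282, Σhalf²=0.256950
  +D: nom +29.140 → Σnom=8.630; wc +0.350/-0.350 → slack +1.029/-1.303; half-tol=0.350, Σhalf²=0.379450
  -E: nom -16.700 → Σnom=-8.070; wc +0.340/-0.340 → slack +1.369/-1.643; half-tol=0.340, Σhalf²=0.495050
  +F: nom +11.400 → Σnom=3.330; wc +0.249/-0.249 → slack +1.618/-1.892; half-tol=0.249, Σhalf²=0.557051
  +G: nom +34.480 → Σnom=37.810; wc +0.430/-0.430 → slack +2.048/-2.322; half-tol=0.430, Σhalf²=0.741951
  +H: nom +31.600 → Σnom=69.410; wc +0.390/-0.390 → slack +2.438/-2.712; half-tol=0.390, Σhalf²=0.894051
Nominal = 69.410. Worst-case = [69.410 - 2.712, 69.410 + 2.438] = [66.698, 71.848]. RSS = √0.894051 = 0.946.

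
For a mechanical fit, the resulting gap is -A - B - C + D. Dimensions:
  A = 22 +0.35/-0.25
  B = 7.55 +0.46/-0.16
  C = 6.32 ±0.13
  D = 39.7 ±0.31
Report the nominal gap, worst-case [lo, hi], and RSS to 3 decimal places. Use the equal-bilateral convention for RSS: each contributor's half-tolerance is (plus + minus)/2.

nominal=3.830 wc=[2.580,4.680] rss=0.547

Stack each dimension's contribution:
  -A: nom -22.000 → Σnom=-22.000; wc +0.250/-0.350 → slack +0.250/-0.350; half-tol=0.300, Σhalf²=0.090000
  -B: nom -7.550 → Σnom=-29.550; wc +0.160/-0.460 → slack +0.410/-0.810; half-tol=0.310, Σhalf²=0.186100
  -C: nom -6.320 → Σnom=-35.870; wc +0.130/-0.130 → slack +0.540/-0.940; half-tol=0.130, Σhalf²=0.203000
  +D: nom +39.700 → Σnom=3.830; wc +0.310/-0.310 → slack +0.850/-1.250; half-tol=0.310, Σhalf²=0.299100
Nominal = 3.830. Worst-case = [3.830 - 1.250, 3.830 + 0.850] = [2.580, 4.680]. RSS = √0.299100 = 0.547.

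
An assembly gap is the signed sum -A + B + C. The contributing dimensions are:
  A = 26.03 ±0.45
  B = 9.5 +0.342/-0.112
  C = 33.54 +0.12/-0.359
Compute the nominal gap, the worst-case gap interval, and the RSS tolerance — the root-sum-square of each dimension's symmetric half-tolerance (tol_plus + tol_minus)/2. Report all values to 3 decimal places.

nominal=17.010 wc=[16.089,17.922] rss=0.558

Stack each dimension's contribution:
  -A: nom -26.030 → Σnom=-26.030; wc +0.450/-0.450 → slack +0.450/-0.450; half-tol=0.450, Σhalf²=0.202500
  +B: nom +9.500 → Σnom=-16.530; wc +0.342/-0.112 → slack +0.792/-0.562; half-tol=0.227, Σhalf²=0.254029
  +C: nom +33.540 → Σnom=17.010; wc +0.120/-0.359 → slack +0.912/-0.921; half-tol=0.239, Σhalf²=0.311389
Nominal = 17.010. Worst-case = [17.010 - 0.921, 17.010 + 0.912] = [16.089, 17.922]. RSS = √0.311389 = 0.558.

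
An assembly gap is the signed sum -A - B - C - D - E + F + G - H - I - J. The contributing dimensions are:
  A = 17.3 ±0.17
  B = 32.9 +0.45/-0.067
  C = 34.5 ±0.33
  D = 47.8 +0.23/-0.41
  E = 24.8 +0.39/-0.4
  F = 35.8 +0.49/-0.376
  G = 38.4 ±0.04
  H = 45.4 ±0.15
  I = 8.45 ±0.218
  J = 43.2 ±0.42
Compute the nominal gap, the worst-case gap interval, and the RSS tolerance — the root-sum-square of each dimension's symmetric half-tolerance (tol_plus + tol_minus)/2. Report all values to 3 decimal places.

nominal=-180.150 wc=[-182.924,-177.455] rss=0.948

Stack each dimension's contribution:
  -A: nom -17.300 → Σnom=-17.300; wc +0.170/-0.170 → slack +0.170/-0.170; half-tol=0.170, Σhalf²=0.028900
  -B: nom -32.900 → Σnom=-50.200; wc +0.067/-0.450 → slack +0.237/-0.620; half-tol=0.259, Σhalf²=0.095722
  -C: nom -34.500 → Σnom=-84.700; wc +0.330/-0.330 → slack +0.567/-0.950; half-tol=0.330, Σhalf²=0.204622
  -D: nom -47.800 → Σnom=-132.500; wc +0.410/-0.230 → slack +0.977/-1.180; half-tol=0.320, Σhalf²=0.307022
  -E: nom -24.800 → Σnom=-157.300; wc +0.400/-0.390 → slack +1.377/-1.570; half-tol=0.395, Σhalf²=0.463047
  +F: nom +35.800 → Σnom=-121.500; wc +0.490/-0.376 → slack +1.867/-1.946; half-tol=0.433, Σhalf²=0.650536
  +G: nom +38.400 → Σnom=-83.100; wc +0.040/-0.040 → slack +1.907/-1.986; half-tol=0.040, Σhalf²=0.652136
  -H: nom -45.400 → Σnom=-128.500; wc +0.150/-0.150 → slack +2.057/-2.136; half-tol=0.150, Σhalf²=0.674636
  -I: nom -8.450 → Σnom=-136.950; wc +0.218/-0.218 → slack +2.275/-2.354; half-tol=0.218, Σhalf²=0.722160
  -J: nom -43.200 → Σnom=-180.150; wc +0.420/-0.420 → slack +2.695/-2.774; half-tol=0.420, Σhalf²=0.898560
Nominal = -180.150. Worst-case = [-180.150 - 2.774, -180.150 + 2.695] = [-182.924, -177.455]. RSS = √0.898560 = 0.948.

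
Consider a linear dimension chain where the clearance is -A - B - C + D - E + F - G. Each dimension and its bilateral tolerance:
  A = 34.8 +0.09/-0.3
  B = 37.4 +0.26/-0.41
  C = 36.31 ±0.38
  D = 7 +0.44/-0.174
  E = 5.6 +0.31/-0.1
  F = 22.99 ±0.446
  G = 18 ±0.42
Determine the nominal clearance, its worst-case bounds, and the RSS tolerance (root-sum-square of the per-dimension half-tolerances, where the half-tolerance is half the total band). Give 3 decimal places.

Stack each dimension's contribution:
  -A: nom -34.800 → Σnom=-34.800; wc +0.300/-0.090 → slack +0.300/-0.090; half-tol=0.195, Σhalf²=0.038025
  -B: nom -37.400 → Σnom=-72.200; wc +0.410/-0.260 → slack +0.710/-0.350; half-tol=0.335, Σhalf²=0.150250
  -C: nom -36.310 → Σnom=-108.510; wc +0.380/-0.380 → slack +1.090/-0.730; half-tol=0.380, Σhalf²=0.294650
  +D: nom +7.000 → Σnom=-101.510; wc +0.440/-0.174 → slack +1.530/-0.904; half-tol=0.307, Σhalf²=0.388899
  -E: nom -5.600 → Σnom=-107.110; wc +0.100/-0.310 → slack +1.630/-1.214; half-tol=0.205, Σhalf²=0.430924
  +F: nom +22.990 → Σnom=-84.120; wc +0.446/-0.446 → slack +2.076/-1.660; half-tol=0.446, Σhalf²=0.629840
  -G: nom -18.000 → Σnom=-102.120; wc +0.420/-0.420 → slack +2.496/-2.080; half-tol=0.420, Σhalf²=0.806240
Nominal = -102.120. Worst-case = [-102.120 - 2.080, -102.120 + 2.496] = [-104.200, -99.624]. RSS = √0.806240 = 0.898.

nominal=-102.120 wc=[-104.200,-99.624] rss=0.898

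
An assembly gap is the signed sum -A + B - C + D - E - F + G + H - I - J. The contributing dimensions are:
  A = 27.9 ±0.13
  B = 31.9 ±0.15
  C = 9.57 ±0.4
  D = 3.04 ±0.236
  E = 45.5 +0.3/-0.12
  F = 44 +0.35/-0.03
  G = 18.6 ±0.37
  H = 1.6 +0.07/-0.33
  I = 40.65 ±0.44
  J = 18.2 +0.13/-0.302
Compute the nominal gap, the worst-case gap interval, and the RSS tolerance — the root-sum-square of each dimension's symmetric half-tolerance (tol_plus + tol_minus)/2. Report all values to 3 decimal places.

Stack each dimension's contribution:
  -A: nom -27.900 → Σnom=-27.900; wc +0.130/-0.130 → slack +0.130/-0.130; half-tol=0.130, Σhalf²=0.016900
  +B: nom +31.900 → Σnom=4.000; wc +0.150/-0.150 → slack +0.280/-0.280; half-tol=0.150, Σhalf²=0.039400
  -C: nom -9.570 → Σnom=-5.570; wc +0.400/-0.400 → slack +0.680/-0.680; half-tol=0.400, Σhalf²=0.199400
  +D: nom +3.040 → Σnom=-2.530; wc +0.236/-0.236 → slack +0.916/-0.916; half-tol=0.236, Σhalf²=0.255096
  -E: nom -45.500 → Σnom=-48.030; wc +0.120/-0.300 → slack +1.036/-1.216; half-tol=0.210, Σhalf²=0.299196
  -F: nom -44.000 → Σnom=-92.030; wc +0.030/-0.350 → slack +1.066/-1.566; half-tol=0.190, Σhalf²=0.335296
  +G: nom +18.600 → Σnom=-73.430; wc +0.370/-0.370 → slack +1.436/-1.936; half-tol=0.370, Σhalf²=0.472196
  +H: nom +1.600 → Σnom=-71.830; wc +0.070/-0.330 → slack +1.506/-2.266; half-tol=0.200, Σhalf²=0.512196
  -I: nom -40.650 → Σnom=-112.480; wc +0.440/-0.440 → slack +1.946/-2.706; half-tol=0.440, Σhalf²=0.705796
  -J: nom -18.200 → Σnom=-130.680; wc +0.302/-0.130 → slack +2.248/-2.836; half-tol=0.216, Σhalf²=0.752452
Nominal = -130.680. Worst-case = [-130.680 - 2.836, -130.680 + 2.248] = [-133.516, -128.432]. RSS = √0.752452 = 0.867.

nominal=-130.680 wc=[-133.516,-128.432] rss=0.867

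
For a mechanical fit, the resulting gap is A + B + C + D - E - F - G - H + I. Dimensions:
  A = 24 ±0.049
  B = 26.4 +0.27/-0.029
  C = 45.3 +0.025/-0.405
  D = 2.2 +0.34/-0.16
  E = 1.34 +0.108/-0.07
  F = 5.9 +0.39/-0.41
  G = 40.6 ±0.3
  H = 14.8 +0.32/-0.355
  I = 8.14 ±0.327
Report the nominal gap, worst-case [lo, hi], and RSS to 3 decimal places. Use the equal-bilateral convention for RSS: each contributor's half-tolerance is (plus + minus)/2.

Stack each dimension's contribution:
  +A: nom +24.000 → Σnom=24.000; wc +0.049/-0.049 → slack +0.049/-0.049; half-tol=0.049, Σhalf²=0.002401
  +B: nom +26.400 → Σnom=50.400; wc +0.270/-0.029 → slack +0.319/-0.078; half-tol=0.150, Σhalf²=0.024751
  +C: nom +45.300 → Σnom=95.700; wc +0.025/-0.405 → slack +0.344/-0.483; half-tol=0.215, Σhalf²=0.070976
  +D: nom +2.200 → Σnom=97.900; wc +0.340/-0.160 → slack +0.684/-0.643; half-tol=0.250, Σhalf²=0.133476
  -E: nom -1.340 → Σnom=96.560; wc +0.070/-0.108 → slack +0.754/-0.751; half-tol=0.089, Σhalf²=0.141397
  -F: nom -5.900 → Σnom=90.660; wc +0.410/-0.390 → slack +1.164/-1.141; half-tol=0.400, Σhalf²=0.301397
  -G: nom -40.600 → Σnom=50.060; wc +0.300/-0.300 → slack +1.464/-1.441; half-tol=0.300, Σhalf²=0.391397
  -H: nom -14.800 → Σnom=35.260; wc +0.355/-0.320 → slack +1.819/-1.761; half-tol=0.338, Σhalf²=0.505304
  +I: nom +8.140 → Σnom=43.400; wc +0.327/-0.327 → slack +2.146/-2.088; half-tol=0.327, Σhalf²=0.612233
Nominal = 43.400. Worst-case = [43.400 - 2.088, 43.400 + 2.146] = [41.312, 45.546]. RSS = √0.612233 = 0.782.

nominal=43.400 wc=[41.312,45.546] rss=0.782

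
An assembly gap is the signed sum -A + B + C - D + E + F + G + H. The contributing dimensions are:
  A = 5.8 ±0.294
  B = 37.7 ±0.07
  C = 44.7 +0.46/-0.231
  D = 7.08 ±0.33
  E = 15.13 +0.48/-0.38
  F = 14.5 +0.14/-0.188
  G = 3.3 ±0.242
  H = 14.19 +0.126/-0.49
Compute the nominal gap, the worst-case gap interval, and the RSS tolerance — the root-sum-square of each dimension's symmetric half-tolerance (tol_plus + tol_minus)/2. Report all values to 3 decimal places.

Stack each dimension's contribution:
  -A: nom -5.800 → Σnom=-5.800; wc +0.294/-0.294 → slack +0.294/-0.294; half-tol=0.294, Σhalf²=0.086436
  +B: nom +37.700 → Σnom=31.900; wc +0.070/-0.070 → slack +0.364/-0.364; half-tol=0.070, Σhalf²=0.091336
  +C: nom +44.700 → Σnom=76.600; wc +0.460/-0.231 → slack +0.824/-0.595; half-tol=0.346, Σhalf²=0.210706
  -D: nom -7.080 → Σnom=69.520; wc +0.330/-0.330 → slack +1.154/-0.925; half-tol=0.330, Σhalf²=0.319606
  +E: nom +15.130 → Σnom=84.650; wc +0.480/-0.380 → slack +1.634/-1.305; half-tol=0.430, Σhalf²=0.504506
  +F: nom +14.500 → Σnom=99.150; wc +0.140/-0.188 → slack +1.774/-1.493; half-tol=0.164, Σhalf²=0.531402
  +G: nom +3.300 → Σnom=102.450; wc +0.242/-0.242 → slack +2.016/-1.735; half-tol=0.242, Σhalf²=0.589966
  +H: nom +14.190 → Σnom=116.640; wc +0.126/-0.490 → slack +2.142/-2.225; half-tol=0.308, Σhalf²=0.684830
Nominal = 116.640. Worst-case = [116.640 - 2.225, 116.640 + 2.142] = [114.415, 118.782]. RSS = √0.684830 = 0.828.

nominal=116.640 wc=[114.415,118.782] rss=0.828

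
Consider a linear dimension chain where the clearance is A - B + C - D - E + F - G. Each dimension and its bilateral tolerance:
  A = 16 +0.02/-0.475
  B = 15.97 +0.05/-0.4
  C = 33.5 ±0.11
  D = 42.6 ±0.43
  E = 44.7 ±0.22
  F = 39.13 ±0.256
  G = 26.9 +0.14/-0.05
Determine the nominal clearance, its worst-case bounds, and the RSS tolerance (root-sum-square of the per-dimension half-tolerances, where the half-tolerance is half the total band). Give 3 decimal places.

nominal=-41.540 wc=[-43.221,-40.054] rss=0.657

Stack each dimension's contribution:
  +A: nom +16.000 → Σnom=16.000; wc +0.020/-0.475 → slack +0.020/-0.475; half-tol=0.247, Σhalf²=0.061256
  -B: nom -15.970 → Σnom=0.030; wc +0.400/-0.050 → slack +0.420/-0.525; half-tol=0.225, Σhalf²=0.111881
  +C: nom +33.500 → Σnom=33.530; wc +0.110/-0.110 → slack +0.530/-0.635; half-tol=0.110, Σhalf²=0.123981
  -D: nom -42.600 → Σnom=-9.070; wc +0.430/-0.430 → slack +0.960/-1.065; half-tol=0.430, Σhalf²=0.308881
  -E: nom -44.700 → Σnom=-53.770; wc +0.220/-0.220 → slack +1.180/-1.285; half-tol=0.220, Σhalf²=0.357281
  +F: nom +39.130 → Σnom=-14.640; wc +0.256/-0.256 → slack +1.436/-1.541; half-tol=0.256, Σhalf²=0.422817
  -G: nom -26.900 → Σnom=-41.540; wc +0.050/-0.140 → slack +1.486/-1.681; half-tol=0.095, Σhalf²=0.431842
Nominal = -41.540. Worst-case = [-41.540 - 1.681, -41.540 + 1.486] = [-43.221, -40.054]. RSS = √0.431842 = 0.657.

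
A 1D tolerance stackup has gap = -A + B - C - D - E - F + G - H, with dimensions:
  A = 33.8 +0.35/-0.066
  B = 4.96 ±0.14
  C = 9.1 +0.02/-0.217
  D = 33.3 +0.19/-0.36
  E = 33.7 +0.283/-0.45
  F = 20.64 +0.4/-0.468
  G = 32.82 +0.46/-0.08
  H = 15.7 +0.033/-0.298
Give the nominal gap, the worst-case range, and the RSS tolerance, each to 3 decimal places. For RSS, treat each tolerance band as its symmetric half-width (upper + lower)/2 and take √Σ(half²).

nominal=-108.460 wc=[-109.956,-106.001] rss=0.759

Stack each dimension's contribution:
  -A: nom -33.800 → Σnom=-33.800; wc +0.066/-0.350 → slack +0.066/-0.350; half-tol=0.208, Σhalf²=0.043264
  +B: nom +4.960 → Σnom=-28.840; wc +0.140/-0.140 → slack +0.206/-0.490; half-tol=0.140, Σhalf²=0.062864
  -C: nom -9.100 → Σnom=-37.940; wc +0.217/-0.020 → slack +0.423/-0.510; half-tol=0.118, Σhalf²=0.076906
  -D: nom -33.300 → Σnom=-71.240; wc +0.360/-0.190 → slack +0.783/-0.700; half-tol=0.275, Σhalf²=0.152531
  -E: nom -33.700 → Σnom=-104.940; wc +0.450/-0.283 → slack +1.233/-0.983; half-tol=0.366, Σhalf²=0.286853
  -F: nom -20.640 → Σnom=-125.580; wc +0.468/-0.400 → slack +1.701/-1.383; half-tol=0.434, Σhalf²=0.475210
  +G: nom +32.820 → Σnom=-92.760; wc +0.460/-0.080 → slack +2.161/-1.463; half-tol=0.270, Σhalf²=0.548110
  -H: nom -15.700 → Σnom=-108.460; wc +0.298/-0.033 → slack +2.459/-1.496; half-tol=0.165, Σhalf²=0.575500
Nominal = -108.460. Worst-case = [-108.460 - 1.496, -108.460 + 2.459] = [-109.956, -106.001]. RSS = √0.575500 = 0.759.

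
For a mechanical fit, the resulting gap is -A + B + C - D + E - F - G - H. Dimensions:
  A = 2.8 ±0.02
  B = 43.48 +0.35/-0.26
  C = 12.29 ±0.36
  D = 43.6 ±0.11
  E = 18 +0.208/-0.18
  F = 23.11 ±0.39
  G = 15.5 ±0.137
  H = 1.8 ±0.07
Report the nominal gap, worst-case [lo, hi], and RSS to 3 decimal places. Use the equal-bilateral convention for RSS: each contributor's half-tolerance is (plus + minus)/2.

Stack each dimension's contribution:
  -A: nom -2.800 → Σnom=-2.800; wc +0.020/-0.020 → slack +0.020/-0.020; half-tol=0.020, Σhalf²=0.000400
  +B: nom +43.480 → Σnom=40.680; wc +0.350/-0.260 → slack +0.370/-0.280; half-tol=0.305, Σhalf²=0.093425
  +C: nom +12.290 → Σnom=52.970; wc +0.360/-0.360 → slack +0.730/-0.640; half-tol=0.360, Σhalf²=0.223025
  -D: nom -43.600 → Σnom=9.370; wc +0.110/-0.110 → slack +0.840/-0.750; half-tol=0.110, Σhalf²=0.235125
  +E: nom +18.000 → Σnom=27.370; wc +0.208/-0.180 → slack +1.048/-0.930; half-tol=0.194, Σhalf²=0.272761
  -F: nom -23.110 → Σnom=4.260; wc +0.390/-0.390 → slack +1.438/-1.320; half-tol=0.390, Σhalf²=0.424861
  -G: nom -15.500 → Σnom=-11.240; wc +0.137/-0.137 → slack +1.575/-1.457; half-tol=0.137, Σhalf²=0.443630
  -H: nom -1.800 → Σnom=-13.040; wc +0.070/-0.070 → slack +1.645/-1.527; half-tol=0.070, Σhalf²=0.448530
Nominal = -13.040. Worst-case = [-13.040 - 1.527, -13.040 + 1.645] = [-14.567, -11.395]. RSS = √0.448530 = 0.670.

nominal=-13.040 wc=[-14.567,-11.395] rss=0.670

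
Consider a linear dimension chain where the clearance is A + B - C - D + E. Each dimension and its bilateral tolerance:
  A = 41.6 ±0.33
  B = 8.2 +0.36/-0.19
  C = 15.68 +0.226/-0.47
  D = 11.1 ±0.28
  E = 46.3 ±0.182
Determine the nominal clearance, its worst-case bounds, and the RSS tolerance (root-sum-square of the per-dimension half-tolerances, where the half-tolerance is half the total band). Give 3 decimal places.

Stack each dimension's contribution:
  +A: nom +41.600 → Σnom=41.600; wc +0.330/-0.330 → slack +0.330/-0.330; half-tol=0.330, Σhalf²=0.108900
  +B: nom +8.200 → Σnom=49.800; wc +0.360/-0.190 → slack +0.690/-0.520; half-tol=0.275, Σhalf²=0.184525
  -C: nom -15.680 → Σnom=34.120; wc +0.470/-0.226 → slack +1.160/-0.746; half-tol=0.348, Σhalf²=0.305629
  -D: nom -11.100 → Σnom=23.020; wc +0.280/-0.280 → slack +1.440/-1.026; half-tol=0.280, Σhalf²=0.384029
  +E: nom +46.300 → Σnom=69.320; wc +0.182/-0.182 → slack +1.622/-1.208; half-tol=0.182, Σhalf²=0.417153
Nominal = 69.320. Worst-case = [69.320 - 1.208, 69.320 + 1.622] = [68.112, 70.942]. RSS = √0.417153 = 0.646.

nominal=69.320 wc=[68.112,70.942] rss=0.646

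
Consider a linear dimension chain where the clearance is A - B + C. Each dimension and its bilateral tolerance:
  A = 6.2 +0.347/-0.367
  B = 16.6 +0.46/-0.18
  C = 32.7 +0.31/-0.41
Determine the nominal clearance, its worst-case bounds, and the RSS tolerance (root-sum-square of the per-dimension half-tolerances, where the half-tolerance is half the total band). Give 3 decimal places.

nominal=22.300 wc=[21.063,23.137] rss=0.600

Stack each dimension's contribution:
  +A: nom +6.200 → Σnom=6.200; wc +0.347/-0.367 → slack +0.347/-0.367; half-tol=0.357, Σhalf²=0.127449
  -B: nom -16.600 → Σnom=-10.400; wc +0.180/-0.460 → slack +0.527/-0.827; half-tol=0.320, Σhalf²=0.229849
  +C: nom +32.700 → Σnom=22.300; wc +0.310/-0.410 → slack +0.837/-1.237; half-tol=0.360, Σhalf²=0.359449
Nominal = 22.300. Worst-case = [22.300 - 1.237, 22.300 + 0.837] = [21.063, 23.137]. RSS = √0.359449 = 0.600.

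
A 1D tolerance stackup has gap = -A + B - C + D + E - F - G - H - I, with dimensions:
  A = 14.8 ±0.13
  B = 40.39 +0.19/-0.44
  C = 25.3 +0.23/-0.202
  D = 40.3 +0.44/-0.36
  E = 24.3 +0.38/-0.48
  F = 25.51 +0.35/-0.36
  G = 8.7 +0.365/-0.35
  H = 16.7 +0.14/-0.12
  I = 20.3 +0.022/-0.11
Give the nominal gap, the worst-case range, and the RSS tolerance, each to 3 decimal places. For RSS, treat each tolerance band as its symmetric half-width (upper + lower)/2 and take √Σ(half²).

nominal=-6.320 wc=[-8.837,-4.038] rss=0.885

Stack each dimension's contribution:
  -A: nom -14.800 → Σnom=-14.800; wc +0.130/-0.130 → slack +0.130/-0.130; half-tol=0.130, Σhalf²=0.016900
  +B: nom +40.390 → Σnom=25.590; wc +0.190/-0.440 → slack +0.320/-0.570; half-tol=0.315, Σhalf²=0.116125
  -C: nom -25.300 → Σnom=0.290; wc +0.202/-0.230 → slack +0.522/-0.800; half-tol=0.216, Σhalf²=0.162781
  +D: nom +40.300 → Σnom=40.590; wc +0.440/-0.360 → slack +0.962/-1.160; half-tol=0.400, Σhalf²=0.322781
  +E: nom +24.300 → Σnom=64.890; wc +0.380/-0.480 → slack +1.342/-1.640; half-tol=0.430, Σhalf²=0.507681
  -F: nom -25.510 → Σnom=39.380; wc +0.360/-0.350 → slack +1.702/-1.990; half-tol=0.355, Σhalf²=0.633706
  -G: nom -8.700 → Σnom=30.680; wc +0.350/-0.365 → slack +2.052/-2.355; half-tol=0.357, Σhalf²=0.761512
  -H: nom -16.700 → Σnom=13.980; wc +0.120/-0.140 → slack +2.172/-2.495; half-tol=0.130, Σhalf²=0.778412
  -I: nom -20.300 → Σnom=-6.320; wc +0.110/-0.022 → slack +2.282/-2.517; half-tol=0.066, Σhalf²=0.782768
Nominal = -6.320. Worst-case = [-6.320 - 2.517, -6.320 + 2.282] = [-8.837, -4.038]. RSS = √0.782768 = 0.885.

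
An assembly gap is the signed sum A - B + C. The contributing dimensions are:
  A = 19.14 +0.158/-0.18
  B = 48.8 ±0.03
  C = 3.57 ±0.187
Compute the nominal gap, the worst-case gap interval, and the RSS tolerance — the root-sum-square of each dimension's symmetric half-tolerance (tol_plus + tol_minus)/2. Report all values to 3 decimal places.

nominal=-26.090 wc=[-26.487,-25.715] rss=0.254

Stack each dimension's contribution:
  +A: nom +19.140 → Σnom=19.140; wc +0.158/-0.180 → slack +0.158/-0.180; half-tol=0.169, Σhalf²=0.028561
  -B: nom -48.800 → Σnom=-29.660; wc +0.030/-0.030 → slack +0.188/-0.210; half-tol=0.030, Σhalf²=0.029461
  +C: nom +3.570 → Σnom=-26.090; wc +0.187/-0.187 → slack +0.375/-0.397; half-tol=0.187, Σhalf²=0.064430
Nominal = -26.090. Worst-case = [-26.090 - 0.397, -26.090 + 0.375] = [-26.487, -25.715]. RSS = √0.064430 = 0.254.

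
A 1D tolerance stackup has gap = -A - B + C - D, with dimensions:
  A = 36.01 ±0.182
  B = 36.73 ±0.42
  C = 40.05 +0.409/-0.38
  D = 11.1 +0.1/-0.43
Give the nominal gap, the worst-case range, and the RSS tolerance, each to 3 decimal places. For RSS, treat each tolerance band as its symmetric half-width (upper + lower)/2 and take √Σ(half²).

nominal=-43.790 wc=[-44.872,-42.349] rss=0.660

Stack each dimension's contribution:
  -A: nom -36.010 → Σnom=-36.010; wc +0.182/-0.182 → slack +0.182/-0.182; half-tol=0.182, Σhalf²=0.033124
  -B: nom -36.730 → Σnom=-72.740; wc +0.420/-0.420 → slack +0.602/-0.602; half-tol=0.420, Σhalf²=0.209524
  +C: nom +40.050 → Σnom=-32.690; wc +0.409/-0.380 → slack +1.011/-0.982; half-tol=0.394, Σhalf²=0.365154
  -D: nom -11.100 → Σnom=-43.790; wc +0.430/-0.100 → slack +1.441/-1.082; half-tol=0.265, Σhalf²=0.435379
Nominal = -43.790. Worst-case = [-43.790 - 1.082, -43.790 + 1.441] = [-44.872, -42.349]. RSS = √0.435379 = 0.660.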